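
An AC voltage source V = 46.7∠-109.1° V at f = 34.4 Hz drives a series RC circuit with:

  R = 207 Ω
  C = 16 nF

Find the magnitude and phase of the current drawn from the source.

Step 1 — Angular frequency: ω = 2π·f = 2π·34.4 = 216.1 rad/s.
Step 2 — Component impedances:
  R: Z = R = 207 Ω
  C: Z = 1/(jωC) = -j/(ω·C) = 0 - j2.892e+05 Ω
Step 3 — Series combination: Z_total = R + C = 207 - j2.892e+05 Ω = 2.892e+05∠-90.0° Ω.
Step 4 — Source phasor: V = 46.7∠-109.1° V = -15.28 - j44.13 V.
Step 5 — Ohm's law: I = V / Z_total = (-15.28 - j44.13) / (207 - j2.892e+05) = 0.0001526 - j5.296e-05 A.
Step 6 — Convert to polar: |I| = 0.0001615 A, ∠I = -19.1°.

I = 0.0001615∠-19.1° A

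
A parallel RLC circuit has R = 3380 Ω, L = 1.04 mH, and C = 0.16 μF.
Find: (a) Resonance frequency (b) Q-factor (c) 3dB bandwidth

Step 1 — Resonance: ω₀ = 1/√(LC) = 1/√(0.00104·1.6e-07) = 7.752e+04 rad/s.
Step 2 — f₀ = ω₀/(2π) = 1.234e+04 Hz.
Step 3 — Parallel Q: Q = R/(ω₀L) = 3380/(7.752e+04·0.00104) = 41.92.
Step 4 — Bandwidth: Δω = ω₀/Q = 1849 rad/s; BW = Δω/(2π) = 294.3 Hz.

(a) f₀ = 1.234e+04 Hz  (b) Q = 41.92  (c) BW = 294.3 Hz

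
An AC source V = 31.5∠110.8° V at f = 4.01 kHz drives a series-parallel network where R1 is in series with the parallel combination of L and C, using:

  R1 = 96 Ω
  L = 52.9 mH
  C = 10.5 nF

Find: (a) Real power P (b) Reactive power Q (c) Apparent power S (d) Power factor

Step 1 — Angular frequency: ω = 2π·f = 2π·4010 = 2.52e+04 rad/s.
Step 2 — Component impedances:
  R1: Z = R = 96 Ω
  L: Z = jωL = j·2.52e+04·0.0529 = 0 + j1333 Ω
  C: Z = 1/(jωC) = -j/(ω·C) = 0 - j3780 Ω
Step 3 — Parallel branch: L || C = 1/(1/L + 1/C) = 0 + j2059 Ω.
Step 4 — Series with R1: Z_total = R1 + (L || C) = 96 + j2059 Ω = 2061∠87.3° Ω.
Step 5 — Source phasor: V = 31.5∠110.8° V = -11.19 + j29.45 V.
Step 6 — Current: I = V / Z = 0.01402 + j0.006087 A = 0.01528∠23.5° A.
Step 7 — Complex power: S = V·I* = 0.02242 + j0.4809 VA.
Step 8 — Real power: P = Re(S) = 0.02242 W.
Step 9 — Reactive power: Q = Im(S) = 0.4809 VAR.
Step 10 — Apparent power: |S| = 0.4814 VA.
Step 11 — Power factor: PF = P/|S| = 0.04658 (lagging).

(a) P = 0.02242 W  (b) Q = 0.4809 VAR  (c) S = 0.4814 VA  (d) PF = 0.04658 (lagging)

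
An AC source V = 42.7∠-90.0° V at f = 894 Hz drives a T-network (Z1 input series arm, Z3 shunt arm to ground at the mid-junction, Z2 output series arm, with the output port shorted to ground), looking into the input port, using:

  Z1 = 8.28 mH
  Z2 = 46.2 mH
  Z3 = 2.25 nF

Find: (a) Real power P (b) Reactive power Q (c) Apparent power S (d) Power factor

Step 1 — Angular frequency: ω = 2π·f = 2π·894 = 5617 rad/s.
Step 2 — Component impedances:
  Z1: Z = jωL = j·5617·0.00828 = 0 + j46.51 Ω
  Z2: Z = jωL = j·5617·0.0462 = 0 + j259.5 Ω
  Z3: Z = 1/(jωC) = -j/(ω·C) = 0 - j7.912e+04 Ω
Step 3 — With the output port shorted to ground, the output series arm Z2 runs from the junction to ground; the shunt arm Z3 also runs from the junction to ground. They appear in parallel: Z3 || Z2 = 0 + j260.4 Ω.
Step 4 — Series with input arm Z1: Z_in = Z1 + (Z3 || Z2) = 0 + j306.9 Ω = 306.9∠90.0° Ω.
Step 5 — Source phasor: V = 42.7∠-90.0° V = 0 - j42.7 V.
Step 6 — Current: I = V / Z = -0.1391 A = 0.1391∠-180.0° A.
Step 7 — Complex power: S = V·I* = 0 + j5.941 VA.
Step 8 — Real power: P = Re(S) = 0 W.
Step 9 — Reactive power: Q = Im(S) = 5.941 VAR.
Step 10 — Apparent power: |S| = 5.941 VA.
Step 11 — Power factor: PF = P/|S| = 0 (lagging).

(a) P = 0 W  (b) Q = 5.941 VAR  (c) S = 5.941 VA  (d) PF = 0 (lagging)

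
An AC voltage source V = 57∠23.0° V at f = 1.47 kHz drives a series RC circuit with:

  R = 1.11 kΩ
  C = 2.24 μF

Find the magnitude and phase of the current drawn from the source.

Step 1 — Angular frequency: ω = 2π·f = 2π·1470 = 9236 rad/s.
Step 2 — Component impedances:
  R: Z = R = 1110 Ω
  C: Z = 1/(jωC) = -j/(ω·C) = 0 - j48.33 Ω
Step 3 — Series combination: Z_total = R + C = 1110 - j48.33 Ω = 1111∠-2.5° Ω.
Step 4 — Source phasor: V = 57∠23.0° V = 52.47 + j22.27 V.
Step 5 — Ohm's law: I = V / Z_total = (52.47 + j22.27) / (1110 - j48.33) = 0.04631 + j0.02208 A.
Step 6 — Convert to polar: |I| = 0.0513 A, ∠I = 25.5°.

I = 0.0513∠25.5° A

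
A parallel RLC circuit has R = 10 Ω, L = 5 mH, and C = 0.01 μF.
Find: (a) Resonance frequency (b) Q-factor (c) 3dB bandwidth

Step 1 — Resonance: ω₀ = 1/√(LC) = 1/√(0.005·1e-08) = 1.414e+05 rad/s.
Step 2 — f₀ = ω₀/(2π) = 2.251e+04 Hz.
Step 3 — Parallel Q: Q = R/(ω₀L) = 10/(1.414e+05·0.005) = 0.01414.
Step 4 — Bandwidth: Δω = ω₀/Q = 1e+07 rad/s; BW = Δω/(2π) = 1.592e+06 Hz.

(a) f₀ = 2.251e+04 Hz  (b) Q = 0.01414  (c) BW = 1.592e+06 Hz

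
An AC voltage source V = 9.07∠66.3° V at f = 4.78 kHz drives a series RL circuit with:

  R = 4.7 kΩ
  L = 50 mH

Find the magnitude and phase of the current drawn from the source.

Step 1 — Angular frequency: ω = 2π·f = 2π·4780 = 3.003e+04 rad/s.
Step 2 — Component impedances:
  R: Z = R = 4700 Ω
  L: Z = jωL = j·3.003e+04·0.05 = 0 + j1502 Ω
Step 3 — Series combination: Z_total = R + L = 4700 + j1502 Ω = 4934∠17.7° Ω.
Step 4 — Source phasor: V = 9.07∠66.3° V = 3.646 + j8.305 V.
Step 5 — Ohm's law: I = V / Z_total = (3.646 + j8.305) / (4700 + j1502) = 0.001216 + j0.001378 A.
Step 6 — Convert to polar: |I| = 0.001838 A, ∠I = 48.6°.

I = 0.001838∠48.6° A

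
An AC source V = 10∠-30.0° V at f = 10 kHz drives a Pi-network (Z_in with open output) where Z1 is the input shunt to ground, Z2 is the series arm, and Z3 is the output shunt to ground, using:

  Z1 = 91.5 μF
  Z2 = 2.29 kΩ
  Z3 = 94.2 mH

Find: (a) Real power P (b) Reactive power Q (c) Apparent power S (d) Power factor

Step 1 — Angular frequency: ω = 2π·f = 2π·1e+04 = 6.283e+04 rad/s.
Step 2 — Component impedances:
  Z1: Z = 1/(jωC) = -j/(ω·C) = 0 - j0.1739 Ω
  Z2: Z = R = 2290 Ω
  Z3: Z = jωL = j·6.283e+04·0.0942 = 0 + j5919 Ω
Step 3 — With open output, the series arm Z2 and the output shunt Z3 appear in series to ground: Z2 + Z3 = 2290 + j5919 Ω.
Step 4 — Parallel with input shunt Z1: Z_in = Z1 || (Z2 + Z3) = 1.72e-06 - j0.1739 Ω = 0.1739∠-90.0° Ω.
Step 5 — Source phasor: V = 10∠-30.0° V = 8.66 - j5 V.
Step 6 — Current: I = V / Z = 28.75 + j49.79 A = 57.49∠60.0° A.
Step 7 — Complex power: S = V·I* = 0.005686 - j574.9 VA.
Step 8 — Real power: P = Re(S) = 0.005686 W.
Step 9 — Reactive power: Q = Im(S) = -574.9 VAR.
Step 10 — Apparent power: |S| = 574.9 VA.
Step 11 — Power factor: PF = P/|S| = 9.89e-06 (leading).

(a) P = 0.005686 W  (b) Q = -574.9 VAR  (c) S = 574.9 VA  (d) PF = 9.89e-06 (leading)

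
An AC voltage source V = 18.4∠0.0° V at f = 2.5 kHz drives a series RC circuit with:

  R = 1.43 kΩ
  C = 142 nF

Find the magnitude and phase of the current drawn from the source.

Step 1 — Angular frequency: ω = 2π·f = 2π·2500 = 1.571e+04 rad/s.
Step 2 — Component impedances:
  R: Z = R = 1430 Ω
  C: Z = 1/(jωC) = -j/(ω·C) = 0 - j448.3 Ω
Step 3 — Series combination: Z_total = R + C = 1430 - j448.3 Ω = 1499∠-17.4° Ω.
Step 4 — Source phasor: V = 18.4∠0.0° V = 18.4 V.
Step 5 — Ohm's law: I = V / Z_total = (18.4) / (1430 - j448.3) = 0.01172 + j0.003673 A.
Step 6 — Convert to polar: |I| = 0.01228 A, ∠I = 17.4°.

I = 0.01228∠17.4° A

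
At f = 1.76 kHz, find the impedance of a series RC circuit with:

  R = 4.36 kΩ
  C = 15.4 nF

Step 1 — Angular frequency: ω = 2π·f = 2π·1760 = 1.106e+04 rad/s.
Step 2 — Component impedances:
  R: Z = R = 4360 Ω
  C: Z = 1/(jωC) = -j/(ω·C) = 0 - j5872 Ω
Step 3 — Series combination: Z_total = R + C = 4360 - j5872 Ω = 7314∠-53.4° Ω.

Z = 4360 - j5872 Ω = 7314∠-53.4° Ω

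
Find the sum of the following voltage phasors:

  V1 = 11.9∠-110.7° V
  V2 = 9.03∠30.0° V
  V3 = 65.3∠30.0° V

Step 1 — Convert each phasor to rectangular form:
  V1 = 11.9·(cos(-110.7°) + j·sin(-110.7°)) = -4.206 - j11.13 V
  V2 = 9.03·(cos(30.0°) + j·sin(30.0°)) = 7.82 + j4.515 V
  V3 = 65.3·(cos(30.0°) + j·sin(30.0°)) = 56.55 + j32.65 V
Step 2 — Sum components: V_total = 60.17 + j26.03 V.
Step 3 — Convert to polar: |V_total| = 65.56 V, ∠V_total = 23.4°.

V_total = 65.56∠23.4° V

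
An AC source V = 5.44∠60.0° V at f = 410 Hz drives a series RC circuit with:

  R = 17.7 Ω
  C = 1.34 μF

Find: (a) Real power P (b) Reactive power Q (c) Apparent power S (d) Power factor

Step 1 — Angular frequency: ω = 2π·f = 2π·410 = 2576 rad/s.
Step 2 — Component impedances:
  R: Z = R = 17.7 Ω
  C: Z = 1/(jωC) = -j/(ω·C) = 0 - j289.7 Ω
Step 3 — Series combination: Z_total = R + C = 17.7 - j289.7 Ω = 290.2∠-86.5° Ω.
Step 4 — Source phasor: V = 5.44∠60.0° V = 2.72 + j4.711 V.
Step 5 — Current: I = V / Z = -0.01563 + j0.01034 A = 0.01874∠146.5° A.
Step 6 — Complex power: S = V·I* = 0.006219 - j0.1018 VA.
Step 7 — Real power: P = Re(S) = 0.006219 W.
Step 8 — Reactive power: Q = Im(S) = -0.1018 VAR.
Step 9 — Apparent power: |S| = 0.102 VA.
Step 10 — Power factor: PF = P/|S| = 0.06099 (leading).

(a) P = 0.006219 W  (b) Q = -0.1018 VAR  (c) S = 0.102 VA  (d) PF = 0.06099 (leading)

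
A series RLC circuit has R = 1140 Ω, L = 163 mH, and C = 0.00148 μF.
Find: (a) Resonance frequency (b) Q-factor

Step 1 — Resonance condition Im(Z)=0 gives ω₀ = 1/√(LC).
Step 2 — ω₀ = 1/√(0.163·1.48e-09) = 6.438e+04 rad/s.
Step 3 — f₀ = ω₀/(2π) = 1.025e+04 Hz.
Step 4 — Series Q: Q = ω₀L/R = 6.438e+04·0.163/1140 = 9.206.

(a) f₀ = 1.025e+04 Hz  (b) Q = 9.206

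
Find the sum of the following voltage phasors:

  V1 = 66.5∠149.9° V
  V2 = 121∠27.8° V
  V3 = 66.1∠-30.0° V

Step 1 — Convert each phasor to rectangular form:
  V1 = 66.5·(cos(149.9°) + j·sin(149.9°)) = -57.53 + j33.35 V
  V2 = 121·(cos(27.8°) + j·sin(27.8°)) = 107 + j56.43 V
  V3 = 66.1·(cos(-30.0°) + j·sin(-30.0°)) = 57.24 - j33.05 V
Step 2 — Sum components: V_total = 106.7 + j56.73 V.
Step 3 — Convert to polar: |V_total| = 120.9 V, ∠V_total = 28.0°.

V_total = 120.9∠28.0° V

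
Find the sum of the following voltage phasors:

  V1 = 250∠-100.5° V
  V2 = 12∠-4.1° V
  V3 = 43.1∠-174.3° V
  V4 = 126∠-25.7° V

Step 1 — Convert each phasor to rectangular form:
  V1 = 250·(cos(-100.5°) + j·sin(-100.5°)) = -45.56 - j245.8 V
  V2 = 12·(cos(-4.1°) + j·sin(-4.1°)) = 11.97 - j0.858 V
  V3 = 43.1·(cos(-174.3°) + j·sin(-174.3°)) = -42.89 - j4.281 V
  V4 = 126·(cos(-25.7°) + j·sin(-25.7°)) = 113.5 - j54.64 V
Step 2 — Sum components: V_total = 37.06 - j305.6 V.
Step 3 — Convert to polar: |V_total| = 307.8 V, ∠V_total = -83.1°.

V_total = 307.8∠-83.1° V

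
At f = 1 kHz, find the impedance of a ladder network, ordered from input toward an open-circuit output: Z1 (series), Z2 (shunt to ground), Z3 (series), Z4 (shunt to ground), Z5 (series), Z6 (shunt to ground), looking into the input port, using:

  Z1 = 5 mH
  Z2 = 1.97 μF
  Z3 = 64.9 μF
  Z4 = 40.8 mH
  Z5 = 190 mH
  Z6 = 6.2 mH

Step 1 — Angular frequency: ω = 2π·f = 2π·1000 = 6283 rad/s.
Step 2 — Component impedances:
  Z1: Z = jωL = j·6283·0.005 = 0 + j31.42 Ω
  Z2: Z = 1/(jωC) = -j/(ω·C) = 0 - j80.79 Ω
  Z3: Z = 1/(jωC) = -j/(ω·C) = 0 - j2.452 Ω
  Z4: Z = jωL = j·6283·0.0408 = 0 + j256.4 Ω
  Z5: Z = jωL = j·6283·0.19 = 0 + j1194 Ω
  Z6: Z = jωL = j·6283·0.0062 = 0 + j38.96 Ω
Step 3 — Ladder network (open output): work backward from the far end, alternating series and parallel combinations. Z_in = 0 - j99.98 Ω = 99.98∠-90.0° Ω.

Z = 0 - j99.98 Ω = 99.98∠-90.0° Ω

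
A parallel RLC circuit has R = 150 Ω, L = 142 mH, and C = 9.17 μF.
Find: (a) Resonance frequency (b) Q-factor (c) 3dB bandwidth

Step 1 — Resonance: ω₀ = 1/√(LC) = 1/√(0.142·9.17e-06) = 876.3 rad/s.
Step 2 — f₀ = ω₀/(2π) = 139.5 Hz.
Step 3 — Parallel Q: Q = R/(ω₀L) = 150/(876.3·0.142) = 1.205.
Step 4 — Bandwidth: Δω = ω₀/Q = 727 rad/s; BW = Δω/(2π) = 115.7 Hz.

(a) f₀ = 139.5 Hz  (b) Q = 1.205  (c) BW = 115.7 Hz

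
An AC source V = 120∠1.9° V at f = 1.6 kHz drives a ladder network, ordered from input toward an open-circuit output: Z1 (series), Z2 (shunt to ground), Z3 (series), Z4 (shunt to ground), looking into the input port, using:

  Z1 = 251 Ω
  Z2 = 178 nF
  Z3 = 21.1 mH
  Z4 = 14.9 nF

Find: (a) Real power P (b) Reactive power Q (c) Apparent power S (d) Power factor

Step 1 — Angular frequency: ω = 2π·f = 2π·1600 = 1.005e+04 rad/s.
Step 2 — Component impedances:
  Z1: Z = R = 251 Ω
  Z2: Z = 1/(jωC) = -j/(ω·C) = 0 - j558.8 Ω
  Z3: Z = jωL = j·1.005e+04·0.0211 = 0 + j212.1 Ω
  Z4: Z = 1/(jωC) = -j/(ω·C) = 0 - j6676 Ω
Step 3 — Ladder network (open output): work backward from the far end, alternating series and parallel combinations. Z_in = 251 - j514.4 Ω = 572.3∠-64.0° Ω.
Step 4 — Source phasor: V = 120∠1.9° V = 119.9 + j3.979 V.
Step 5 — Current: I = V / Z = 0.08565 + j0.1914 A = 0.2097∠65.9° A.
Step 6 — Complex power: S = V·I* = 11.03 - j22.61 VA.
Step 7 — Real power: P = Re(S) = 11.03 W.
Step 8 — Reactive power: Q = Im(S) = -22.61 VAR.
Step 9 — Apparent power: |S| = 25.16 VA.
Step 10 — Power factor: PF = P/|S| = 0.4386 (leading).

(a) P = 11.03 W  (b) Q = -22.61 VAR  (c) S = 25.16 VA  (d) PF = 0.4386 (leading)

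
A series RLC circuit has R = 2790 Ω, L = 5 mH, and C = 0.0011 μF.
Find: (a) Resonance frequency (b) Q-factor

Step 1 — Resonance condition Im(Z)=0 gives ω₀ = 1/√(LC).
Step 2 — ω₀ = 1/√(0.005·1.1e-09) = 4.264e+05 rad/s.
Step 3 — f₀ = ω₀/(2π) = 6.786e+04 Hz.
Step 4 — Series Q: Q = ω₀L/R = 4.264e+05·0.005/2790 = 0.7642.

(a) f₀ = 6.786e+04 Hz  (b) Q = 0.7642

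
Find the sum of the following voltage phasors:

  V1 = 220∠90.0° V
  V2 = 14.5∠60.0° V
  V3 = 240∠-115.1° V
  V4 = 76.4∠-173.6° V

Step 1 — Convert each phasor to rectangular form:
  V1 = 220·(cos(90.0°) + j·sin(90.0°)) = 0 + j220 V
  V2 = 14.5·(cos(60.0°) + j·sin(60.0°)) = 7.25 + j12.56 V
  V3 = 240·(cos(-115.1°) + j·sin(-115.1°)) = -101.8 - j217.3 V
  V4 = 76.4·(cos(-173.6°) + j·sin(-173.6°)) = -75.92 - j8.516 V
Step 2 — Sum components: V_total = -170.5 + j6.705 V.
Step 3 — Convert to polar: |V_total| = 170.6 V, ∠V_total = 177.7°.

V_total = 170.6∠177.7° V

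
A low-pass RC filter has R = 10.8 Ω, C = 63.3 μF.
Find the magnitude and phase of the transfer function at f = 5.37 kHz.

Step 1 — Angular frequency: ω = 2π·5370 = 3.374e+04 rad/s.
Step 2 — Transfer function: H(jω) = 1/(1 + jωRC).
Step 3 — Denominator: 1 + jωRC = 1 + j·3.374e+04·10.8·6.33e-05 = 1 + j23.07.
Step 4 — H = 0.001876 - j0.04327.
Step 5 — Magnitude: |H| = 0.04331 (-27.3 dB); phase: φ = -87.5°.

|H| = 0.04331 (-27.3 dB), φ = -87.5°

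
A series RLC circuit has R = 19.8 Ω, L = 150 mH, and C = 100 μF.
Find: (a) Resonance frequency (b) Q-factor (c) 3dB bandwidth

Step 1 — Resonance condition Im(Z)=0 gives ω₀ = 1/√(LC).
Step 2 — ω₀ = 1/√(0.15·0.0001) = 258.2 rad/s.
Step 3 — f₀ = ω₀/(2π) = 41.09 Hz.
Step 4 — Series Q: Q = ω₀L/R = 258.2·0.15/19.8 = 1.956.
Step 5 — 3dB bandwidth: Δω = ω₀/Q = 132 rad/s; BW = Δω/(2π) = 21.01 Hz.

(a) f₀ = 41.09 Hz  (b) Q = 1.956  (c) BW = 21.01 Hz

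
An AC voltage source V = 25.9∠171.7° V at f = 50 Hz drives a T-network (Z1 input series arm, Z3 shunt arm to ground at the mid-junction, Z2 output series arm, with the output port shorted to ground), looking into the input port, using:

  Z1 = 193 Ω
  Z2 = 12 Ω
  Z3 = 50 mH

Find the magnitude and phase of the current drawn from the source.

Step 1 — Angular frequency: ω = 2π·f = 2π·50 = 314.2 rad/s.
Step 2 — Component impedances:
  Z1: Z = R = 193 Ω
  Z2: Z = R = 12 Ω
  Z3: Z = jωL = j·314.2·0.05 = 0 + j15.71 Ω
Step 3 — With the output port shorted to ground, the output series arm Z2 runs from the junction to ground; the shunt arm Z3 also runs from the junction to ground. They appear in parallel: Z3 || Z2 = 7.578 + j5.789 Ω.
Step 4 — Series with input arm Z1: Z_in = Z1 + (Z3 || Z2) = 200.6 + j5.789 Ω = 200.7∠1.7° Ω.
Step 5 — Source phasor: V = 25.9∠171.7° V = -25.63 + j3.739 V.
Step 6 — Ohm's law: I = V / Z_total = (-25.63 + j3.739) / (200.6 + j5.789) = -0.1271 + j0.02231 A.
Step 7 — Convert to polar: |I| = 0.1291 A, ∠I = 170.0°.

I = 0.1291∠170.0° A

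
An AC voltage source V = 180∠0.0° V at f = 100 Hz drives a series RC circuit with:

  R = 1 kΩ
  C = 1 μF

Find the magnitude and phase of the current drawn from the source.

Step 1 — Angular frequency: ω = 2π·f = 2π·100 = 628.3 rad/s.
Step 2 — Component impedances:
  R: Z = R = 1000 Ω
  C: Z = 1/(jωC) = -j/(ω·C) = 0 - j1592 Ω
Step 3 — Series combination: Z_total = R + C = 1000 - j1592 Ω = 1880∠-57.9° Ω.
Step 4 — Source phasor: V = 180∠0.0° V = 180 V.
Step 5 — Ohm's law: I = V / Z_total = (180) / (1000 - j1592) = 0.05095 + j0.08109 A.
Step 6 — Convert to polar: |I| = 0.09576 A, ∠I = 57.9°.

I = 0.09576∠57.9° A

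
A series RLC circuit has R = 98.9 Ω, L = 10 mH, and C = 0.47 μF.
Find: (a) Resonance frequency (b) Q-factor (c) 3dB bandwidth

Step 1 — Resonance condition Im(Z)=0 gives ω₀ = 1/√(LC).
Step 2 — ω₀ = 1/√(0.01·4.7e-07) = 1.459e+04 rad/s.
Step 3 — f₀ = ω₀/(2π) = 2322 Hz.
Step 4 — Series Q: Q = ω₀L/R = 1.459e+04·0.01/98.9 = 1.475.
Step 5 — 3dB bandwidth: Δω = ω₀/Q = 9890 rad/s; BW = Δω/(2π) = 1574 Hz.

(a) f₀ = 2322 Hz  (b) Q = 1.475  (c) BW = 1574 Hz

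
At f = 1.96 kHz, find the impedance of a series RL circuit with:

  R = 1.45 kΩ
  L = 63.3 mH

Step 1 — Angular frequency: ω = 2π·f = 2π·1960 = 1.232e+04 rad/s.
Step 2 — Component impedances:
  R: Z = R = 1450 Ω
  L: Z = jωL = j·1.232e+04·0.0633 = 0 + j779.5 Ω
Step 3 — Series combination: Z_total = R + L = 1450 + j779.5 Ω = 1646∠28.3° Ω.

Z = 1450 + j779.5 Ω = 1646∠28.3° Ω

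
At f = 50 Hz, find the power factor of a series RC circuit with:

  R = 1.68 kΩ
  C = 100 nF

Step 1 — Angular frequency: ω = 2π·f = 2π·50 = 314.2 rad/s.
Step 2 — Component impedances:
  R: Z = R = 1680 Ω
  C: Z = 1/(jωC) = -j/(ω·C) = 0 - j3.183e+04 Ω
Step 3 — Series combination: Z_total = R + C = 1680 - j3.183e+04 Ω = 3.188e+04∠-87.0° Ω.
Step 4 — Power factor: PF = cos(φ) = Re(Z)/|Z| = 1680/31875 = 0.05271.
Step 5 — Type: Im(Z) = -3.183e+04 ⇒ leading (phase φ = -87.0°).

PF = 0.05271 (leading, φ = -87.0°)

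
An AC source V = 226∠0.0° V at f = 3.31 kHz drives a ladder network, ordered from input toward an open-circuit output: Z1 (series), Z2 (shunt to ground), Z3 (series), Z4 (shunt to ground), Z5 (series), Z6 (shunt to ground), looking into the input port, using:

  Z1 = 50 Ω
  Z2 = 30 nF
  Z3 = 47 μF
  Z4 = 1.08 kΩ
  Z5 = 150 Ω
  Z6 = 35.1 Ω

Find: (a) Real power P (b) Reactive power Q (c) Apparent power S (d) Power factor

Step 1 — Angular frequency: ω = 2π·f = 2π·3310 = 2.08e+04 rad/s.
Step 2 — Component impedances:
  Z1: Z = R = 50 Ω
  Z2: Z = 1/(jωC) = -j/(ω·C) = 0 - j1603 Ω
  Z3: Z = 1/(jωC) = -j/(ω·C) = 0 - j1.023 Ω
  Z4: Z = R = 1080 Ω
  Z5: Z = R = 150 Ω
  Z6: Z = R = 35.1 Ω
Step 3 — Ladder network (open output): work backward from the far end, alternating series and parallel combinations. Z_in = 206.3 - j16.42 Ω = 207∠-4.6° Ω.
Step 4 — Source phasor: V = 226∠0.0° V = 226 V.
Step 5 — Current: I = V / Z = 1.089 + j0.08666 A = 1.092∠4.6° A.
Step 6 — Complex power: S = V·I* = 246 - j19.58 VA.
Step 7 — Real power: P = Re(S) = 246 W.
Step 8 — Reactive power: Q = Im(S) = -19.58 VAR.
Step 9 — Apparent power: |S| = 246.8 VA.
Step 10 — Power factor: PF = P/|S| = 0.9968 (leading).

(a) P = 246 W  (b) Q = -19.58 VAR  (c) S = 246.8 VA  (d) PF = 0.9968 (leading)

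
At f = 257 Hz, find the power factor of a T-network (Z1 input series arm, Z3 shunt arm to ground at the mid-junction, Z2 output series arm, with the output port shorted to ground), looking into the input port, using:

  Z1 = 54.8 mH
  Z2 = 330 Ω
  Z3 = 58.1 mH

Step 1 — Angular frequency: ω = 2π·f = 2π·257 = 1615 rad/s.
Step 2 — Component impedances:
  Z1: Z = jωL = j·1615·0.0548 = 0 + j88.49 Ω
  Z2: Z = R = 330 Ω
  Z3: Z = jωL = j·1615·0.0581 = 0 + j93.82 Ω
Step 3 — With the output port shorted to ground, the output series arm Z2 runs from the junction to ground; the shunt arm Z3 also runs from the junction to ground. They appear in parallel: Z3 || Z2 = 24.68 + j86.8 Ω.
Step 4 — Series with input arm Z1: Z_in = Z1 + (Z3 || Z2) = 24.68 + j175.3 Ω = 177∠82.0° Ω.
Step 5 — Power factor: PF = cos(φ) = Re(Z)/|Z| = 24.68/177 = 0.1394.
Step 6 — Type: Im(Z) = 175.3 ⇒ lagging (phase φ = 82.0°).

PF = 0.1394 (lagging, φ = 82.0°)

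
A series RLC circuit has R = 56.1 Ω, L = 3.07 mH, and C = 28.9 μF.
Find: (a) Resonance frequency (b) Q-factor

Step 1 — Resonance condition Im(Z)=0 gives ω₀ = 1/√(LC).
Step 2 — ω₀ = 1/√(0.00307·2.89e-05) = 3357 rad/s.
Step 3 — f₀ = ω₀/(2π) = 534.3 Hz.
Step 4 — Series Q: Q = ω₀L/R = 3357·0.00307/56.1 = 0.1837.

(a) f₀ = 534.3 Hz  (b) Q = 0.1837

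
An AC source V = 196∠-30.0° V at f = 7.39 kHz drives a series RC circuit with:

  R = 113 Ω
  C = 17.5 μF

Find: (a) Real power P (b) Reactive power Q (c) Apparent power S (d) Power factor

Step 1 — Angular frequency: ω = 2π·f = 2π·7390 = 4.643e+04 rad/s.
Step 2 — Component impedances:
  R: Z = R = 113 Ω
  C: Z = 1/(jωC) = -j/(ω·C) = 0 - j1.231 Ω
Step 3 — Series combination: Z_total = R + C = 113 - j1.231 Ω = 113∠-0.6° Ω.
Step 4 — Source phasor: V = 196∠-30.0° V = 169.7 - j98 V.
Step 5 — Current: I = V / Z = 1.511 - j0.8508 A = 1.734∠-29.4° A.
Step 6 — Complex power: S = V·I* = 339.9 - j3.702 VA.
Step 7 — Real power: P = Re(S) = 339.9 W.
Step 8 — Reactive power: Q = Im(S) = -3.702 VAR.
Step 9 — Apparent power: |S| = 339.9 VA.
Step 10 — Power factor: PF = P/|S| = 0.9999 (leading).

(a) P = 339.9 W  (b) Q = -3.702 VAR  (c) S = 339.9 VA  (d) PF = 0.9999 (leading)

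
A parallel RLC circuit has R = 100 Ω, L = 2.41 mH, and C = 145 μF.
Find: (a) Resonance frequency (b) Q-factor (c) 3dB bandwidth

Step 1 — Resonance: ω₀ = 1/√(LC) = 1/√(0.00241·0.000145) = 1692 rad/s.
Step 2 — f₀ = ω₀/(2π) = 269.2 Hz.
Step 3 — Parallel Q: Q = R/(ω₀L) = 100/(1692·0.00241) = 24.53.
Step 4 — Bandwidth: Δω = ω₀/Q = 68.97 rad/s; BW = Δω/(2π) = 10.98 Hz.

(a) f₀ = 269.2 Hz  (b) Q = 24.53  (c) BW = 10.98 Hz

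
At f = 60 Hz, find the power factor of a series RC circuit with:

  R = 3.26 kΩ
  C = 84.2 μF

Step 1 — Angular frequency: ω = 2π·f = 2π·60 = 377 rad/s.
Step 2 — Component impedances:
  R: Z = R = 3260 Ω
  C: Z = 1/(jωC) = -j/(ω·C) = 0 - j31.5 Ω
Step 3 — Series combination: Z_total = R + C = 3260 - j31.5 Ω = 3260∠-0.6° Ω.
Step 4 — Power factor: PF = cos(φ) = Re(Z)/|Z| = 3260/3260 = 1.
Step 5 — Type: Im(Z) = -31.5 ⇒ leading (phase φ = -0.6°).

PF = 1 (leading, φ = -0.6°)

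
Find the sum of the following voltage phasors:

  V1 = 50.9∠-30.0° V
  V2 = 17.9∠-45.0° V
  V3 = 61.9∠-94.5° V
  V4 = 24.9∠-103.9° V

Step 1 — Convert each phasor to rectangular form:
  V1 = 50.9·(cos(-30.0°) + j·sin(-30.0°)) = 44.08 - j25.45 V
  V2 = 17.9·(cos(-45.0°) + j·sin(-45.0°)) = 12.66 - j12.66 V
  V3 = 61.9·(cos(-94.5°) + j·sin(-94.5°)) = -4.857 - j61.71 V
  V4 = 24.9·(cos(-103.9°) + j·sin(-103.9°)) = -5.982 - j24.17 V
Step 2 — Sum components: V_total = 45.9 - j124 V.
Step 3 — Convert to polar: |V_total| = 132.2 V, ∠V_total = -69.7°.

V_total = 132.2∠-69.7° V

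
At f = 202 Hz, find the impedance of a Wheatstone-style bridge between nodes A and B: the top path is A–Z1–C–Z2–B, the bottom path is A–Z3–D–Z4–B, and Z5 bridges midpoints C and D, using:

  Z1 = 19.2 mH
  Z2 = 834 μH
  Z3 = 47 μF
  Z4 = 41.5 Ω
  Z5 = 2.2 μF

Step 1 — Angular frequency: ω = 2π·f = 2π·202 = 1269 rad/s.
Step 2 — Component impedances:
  Z1: Z = jωL = j·1269·0.0192 = 0 + j24.37 Ω
  Z2: Z = jωL = j·1269·0.000834 = 0 + j1.059 Ω
  Z3: Z = 1/(jωC) = -j/(ω·C) = 0 - j16.76 Ω
  Z4: Z = R = 41.5 Ω
  Z5: Z = 1/(jωC) = -j/(ω·C) = 0 - j358.1 Ω
Step 3 — Bridge requires nodal analysis (the Z5 bridge couples midpoints C and D, so the two paths cannot be reduced to a simple series/parallel combination). Setting node B to ground and injecting 1 A at node A, the 3-node admittance system at A, C, D solves to V_A = Z_AB = 15.53 + j23.82 Ω = 28.43∠56.9° Ω.

Z = 15.53 + j23.82 Ω = 28.43∠56.9° Ω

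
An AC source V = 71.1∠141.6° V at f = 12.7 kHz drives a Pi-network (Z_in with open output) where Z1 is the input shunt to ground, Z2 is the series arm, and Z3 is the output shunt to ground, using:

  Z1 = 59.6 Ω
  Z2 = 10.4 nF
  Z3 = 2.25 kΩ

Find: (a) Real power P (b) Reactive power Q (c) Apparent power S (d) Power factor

Step 1 — Angular frequency: ω = 2π·f = 2π·1.27e+04 = 7.98e+04 rad/s.
Step 2 — Component impedances:
  Z1: Z = R = 59.6 Ω
  Z2: Z = 1/(jωC) = -j/(ω·C) = 0 - j1205 Ω
  Z3: Z = R = 2250 Ω
Step 3 — With open output, the series arm Z2 and the output shunt Z3 appear in series to ground: Z2 + Z3 = 2250 - j1205 Ω.
Step 4 — Parallel with input shunt Z1: Z_in = Z1 || (Z2 + Z3) = 58.39 - j0.6307 Ω = 58.39∠-0.6° Ω.
Step 5 — Source phasor: V = 71.1∠141.6° V = -55.72 + j44.16 V.
Step 6 — Current: I = V / Z = -0.9623 + j0.7459 A = 1.218∠142.2° A.
Step 7 — Complex power: S = V·I* = 86.56 - j0.9351 VA.
Step 8 — Real power: P = Re(S) = 86.56 W.
Step 9 — Reactive power: Q = Im(S) = -0.9351 VAR.
Step 10 — Apparent power: |S| = 86.57 VA.
Step 11 — Power factor: PF = P/|S| = 0.9999 (leading).

(a) P = 86.56 W  (b) Q = -0.9351 VAR  (c) S = 86.57 VA  (d) PF = 0.9999 (leading)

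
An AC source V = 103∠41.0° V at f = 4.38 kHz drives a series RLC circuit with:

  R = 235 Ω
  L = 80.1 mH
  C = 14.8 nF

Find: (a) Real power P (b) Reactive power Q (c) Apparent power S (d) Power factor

Step 1 — Angular frequency: ω = 2π·f = 2π·4380 = 2.752e+04 rad/s.
Step 2 — Component impedances:
  R: Z = R = 235 Ω
  L: Z = jωL = j·2.752e+04·0.0801 = 0 + j2204 Ω
  C: Z = 1/(jωC) = -j/(ω·C) = 0 - j2455 Ω
Step 3 — Series combination: Z_total = R + L + C = 235 - j250.8 Ω = 343.7∠-46.9° Ω.
Step 4 — Source phasor: V = 103∠41.0° V = 77.74 + j67.57 V.
Step 5 — Current: I = V / Z = 0.01117 + j0.2995 A = 0.2997∠87.9° A.
Step 6 — Complex power: S = V·I* = 21.11 - j22.52 VA.
Step 7 — Real power: P = Re(S) = 21.11 W.
Step 8 — Reactive power: Q = Im(S) = -22.52 VAR.
Step 9 — Apparent power: |S| = 30.87 VA.
Step 10 — Power factor: PF = P/|S| = 0.6837 (leading).

(a) P = 21.11 W  (b) Q = -22.52 VAR  (c) S = 30.87 VA  (d) PF = 0.6837 (leading)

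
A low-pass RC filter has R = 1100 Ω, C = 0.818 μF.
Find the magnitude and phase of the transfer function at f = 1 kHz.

Step 1 — Angular frequency: ω = 2π·1000 = 6283 rad/s.
Step 2 — Transfer function: H(jω) = 1/(1 + jωRC).
Step 3 — Denominator: 1 + jωRC = 1 + j·6283·1100·8.18e-07 = 1 + j5.654.
Step 4 — H = 0.03034 - j0.1715.
Step 5 — Magnitude: |H| = 0.1742 (-15.2 dB); phase: φ = -80.0°.

|H| = 0.1742 (-15.2 dB), φ = -80.0°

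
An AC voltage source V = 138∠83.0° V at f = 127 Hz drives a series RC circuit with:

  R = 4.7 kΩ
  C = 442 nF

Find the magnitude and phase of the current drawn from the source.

Step 1 — Angular frequency: ω = 2π·f = 2π·127 = 798 rad/s.
Step 2 — Component impedances:
  R: Z = R = 4700 Ω
  C: Z = 1/(jωC) = -j/(ω·C) = 0 - j2835 Ω
Step 3 — Series combination: Z_total = R + C = 4700 - j2835 Ω = 5489∠-31.1° Ω.
Step 4 — Source phasor: V = 138∠83.0° V = 16.82 + j137 V.
Step 5 — Ohm's law: I = V / Z_total = (16.82 + j137) / (4700 - j2835) = -0.01027 + j0.02295 A.
Step 6 — Convert to polar: |I| = 0.02514 A, ∠I = 114.1°.

I = 0.02514∠114.1° A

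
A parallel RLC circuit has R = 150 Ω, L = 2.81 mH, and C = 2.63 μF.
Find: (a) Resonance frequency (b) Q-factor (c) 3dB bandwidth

Step 1 — Resonance: ω₀ = 1/√(LC) = 1/√(0.00281·2.63e-06) = 1.163e+04 rad/s.
Step 2 — f₀ = ω₀/(2π) = 1851 Hz.
Step 3 — Parallel Q: Q = R/(ω₀L) = 150/(1.163e+04·0.00281) = 4.589.
Step 4 — Bandwidth: Δω = ω₀/Q = 2535 rad/s; BW = Δω/(2π) = 403.4 Hz.

(a) f₀ = 1851 Hz  (b) Q = 4.589  (c) BW = 403.4 Hz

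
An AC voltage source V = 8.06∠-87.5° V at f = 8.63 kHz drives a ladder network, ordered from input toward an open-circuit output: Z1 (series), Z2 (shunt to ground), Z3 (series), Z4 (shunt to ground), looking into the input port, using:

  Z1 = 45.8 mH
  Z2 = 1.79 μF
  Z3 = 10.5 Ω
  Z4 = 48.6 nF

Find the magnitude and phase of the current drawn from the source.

Step 1 — Angular frequency: ω = 2π·f = 2π·8630 = 5.422e+04 rad/s.
Step 2 — Component impedances:
  Z1: Z = jωL = j·5.422e+04·0.0458 = 0 + j2483 Ω
  Z2: Z = 1/(jωC) = -j/(ω·C) = 0 - j10.3 Ω
  Z3: Z = R = 10.5 Ω
  Z4: Z = 1/(jωC) = -j/(ω·C) = 0 - j379.5 Ω
Step 3 — Ladder network (open output): work backward from the far end, alternating series and parallel combinations. Z_in = 0.007331 + j2473 Ω = 2473∠90.0° Ω.
Step 4 — Source phasor: V = 8.06∠-87.5° V = 0.3516 - j8.052 V.
Step 5 — Ohm's law: I = V / Z_total = (0.3516 - j8.052) / (0.007331 + j2473) = -0.003256 - j0.0001421 A.
Step 6 — Convert to polar: |I| = 0.003259 A, ∠I = -177.5°.

I = 0.003259∠-177.5° A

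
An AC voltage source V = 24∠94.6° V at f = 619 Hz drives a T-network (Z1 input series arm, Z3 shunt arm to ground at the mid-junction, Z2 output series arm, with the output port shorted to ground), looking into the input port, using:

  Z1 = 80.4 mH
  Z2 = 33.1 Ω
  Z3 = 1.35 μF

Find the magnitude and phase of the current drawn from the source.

Step 1 — Angular frequency: ω = 2π·f = 2π·619 = 3889 rad/s.
Step 2 — Component impedances:
  Z1: Z = jωL = j·3889·0.0804 = 0 + j312.7 Ω
  Z2: Z = R = 33.1 Ω
  Z3: Z = 1/(jωC) = -j/(ω·C) = 0 - j190.5 Ω
Step 3 — With the output port shorted to ground, the output series arm Z2 runs from the junction to ground; the shunt arm Z3 also runs from the junction to ground. They appear in parallel: Z3 || Z2 = 32.13 - j5.584 Ω.
Step 4 — Series with input arm Z1: Z_in = Z1 + (Z3 || Z2) = 32.13 + j307.1 Ω = 308.8∠84.0° Ω.
Step 5 — Source phasor: V = 24∠94.6° V = -1.925 + j23.92 V.
Step 6 — Ohm's law: I = V / Z_total = (-1.925 + j23.92) / (32.13 + j307.1) = 0.0764 + j0.01426 A.
Step 7 — Convert to polar: |I| = 0.07772 A, ∠I = 10.6°.

I = 0.07772∠10.6° A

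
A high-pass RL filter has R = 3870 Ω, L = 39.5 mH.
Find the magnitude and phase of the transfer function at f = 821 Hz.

Step 1 — Angular frequency: ω = 2π·821 = 5158 rad/s.
Step 2 — Transfer function: H(jω) = jωL/(R + jωL).
Step 3 — Numerator jωL = j·203.8; denominator R + jωL = 3870 + j203.8.
Step 4 — H = 0.002764 + j0.05251.
Step 5 — Magnitude: |H| = 0.05258 (-25.6 dB); phase: φ = 87.0°.

|H| = 0.05258 (-25.6 dB), φ = 87.0°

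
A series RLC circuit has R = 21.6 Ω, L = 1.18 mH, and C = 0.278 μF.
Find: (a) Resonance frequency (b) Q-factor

Step 1 — Resonance condition Im(Z)=0 gives ω₀ = 1/√(LC).
Step 2 — ω₀ = 1/√(0.00118·2.78e-07) = 5.521e+04 rad/s.
Step 3 — f₀ = ω₀/(2π) = 8787 Hz.
Step 4 — Series Q: Q = ω₀L/R = 5.521e+04·0.00118/21.6 = 3.016.

(a) f₀ = 8787 Hz  (b) Q = 3.016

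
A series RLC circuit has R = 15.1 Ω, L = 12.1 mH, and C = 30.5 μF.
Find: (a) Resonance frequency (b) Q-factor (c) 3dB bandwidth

Step 1 — Resonance: ω₀ = 1/√(LC) = 1/√(0.0121·3.05e-05) = 1646 rad/s.
Step 2 — f₀ = ω₀/(2π) = 262 Hz.
Step 3 — Series Q: Q = ω₀L/R = 1646·0.0121/15.1 = 1.319.
Step 4 — Bandwidth: Δω = ω₀/Q = 1248 rad/s; BW = Δω/(2π) = 198.6 Hz.

(a) f₀ = 262 Hz  (b) Q = 1.319  (c) BW = 198.6 Hz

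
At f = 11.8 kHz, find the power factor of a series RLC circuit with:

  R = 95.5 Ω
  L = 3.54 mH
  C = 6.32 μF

Step 1 — Angular frequency: ω = 2π·f = 2π·1.18e+04 = 7.414e+04 rad/s.
Step 2 — Component impedances:
  R: Z = R = 95.5 Ω
  L: Z = jωL = j·7.414e+04·0.00354 = 0 + j262.5 Ω
  C: Z = 1/(jωC) = -j/(ω·C) = 0 - j2.134 Ω
Step 3 — Series combination: Z_total = R + L + C = 95.5 + j260.3 Ω = 277.3∠69.9° Ω.
Step 4 — Power factor: PF = cos(φ) = Re(Z)/|Z| = 95.5/277.3 = 0.3444.
Step 5 — Type: Im(Z) = 260.3 ⇒ lagging (phase φ = 69.9°).

PF = 0.3444 (lagging, φ = 69.9°)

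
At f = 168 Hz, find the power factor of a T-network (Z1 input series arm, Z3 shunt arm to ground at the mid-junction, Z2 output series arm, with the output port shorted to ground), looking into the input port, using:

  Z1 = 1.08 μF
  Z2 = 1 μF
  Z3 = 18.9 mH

Step 1 — Angular frequency: ω = 2π·f = 2π·168 = 1056 rad/s.
Step 2 — Component impedances:
  Z1: Z = 1/(jωC) = -j/(ω·C) = 0 - j877.2 Ω
  Z2: Z = 1/(jωC) = -j/(ω·C) = 0 - j947.4 Ω
  Z3: Z = jωL = j·1056·0.0189 = 0 + j19.95 Ω
Step 3 — With the output port shorted to ground, the output series arm Z2 runs from the junction to ground; the shunt arm Z3 also runs from the junction to ground. They appear in parallel: Z3 || Z2 = 0 + j20.38 Ω.
Step 4 — Series with input arm Z1: Z_in = Z1 + (Z3 || Z2) = 0 - j856.8 Ω = 856.8∠-90.0° Ω.
Step 5 — Power factor: PF = cos(φ) = Re(Z)/|Z| = 0/856.8 = 0.
Step 6 — Type: Im(Z) = -856.8 ⇒ leading (phase φ = -90.0°).

PF = 0 (leading, φ = -90.0°)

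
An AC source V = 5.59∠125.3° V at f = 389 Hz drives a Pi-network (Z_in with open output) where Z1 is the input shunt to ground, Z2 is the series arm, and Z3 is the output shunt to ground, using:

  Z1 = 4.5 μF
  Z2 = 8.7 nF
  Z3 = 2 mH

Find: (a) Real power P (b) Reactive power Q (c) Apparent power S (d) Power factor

Step 1 — Angular frequency: ω = 2π·f = 2π·389 = 2444 rad/s.
Step 2 — Component impedances:
  Z1: Z = 1/(jωC) = -j/(ω·C) = 0 - j90.92 Ω
  Z2: Z = 1/(jωC) = -j/(ω·C) = 0 - j4.703e+04 Ω
  Z3: Z = jωL = j·2444·0.002 = 0 + j4.888 Ω
Step 3 — With open output, the series arm Z2 and the output shunt Z3 appear in series to ground: Z2 + Z3 = 0 - j4.702e+04 Ω.
Step 4 — Parallel with input shunt Z1: Z_in = Z1 || (Z2 + Z3) = 0 - j90.74 Ω = 90.74∠-90.0° Ω.
Step 5 — Source phasor: V = 5.59∠125.3° V = -3.23 + j4.562 V.
Step 6 — Current: I = V / Z = -0.05028 - j0.0356 A = 0.0616∠-144.7° A.
Step 7 — Complex power: S = V·I* = 0 - j0.3444 VA.
Step 8 — Real power: P = Re(S) = 0 W.
Step 9 — Reactive power: Q = Im(S) = -0.3444 VAR.
Step 10 — Apparent power: |S| = 0.3444 VA.
Step 11 — Power factor: PF = P/|S| = 0 (leading).

(a) P = 0 W  (b) Q = -0.3444 VAR  (c) S = 0.3444 VA  (d) PF = 0 (leading)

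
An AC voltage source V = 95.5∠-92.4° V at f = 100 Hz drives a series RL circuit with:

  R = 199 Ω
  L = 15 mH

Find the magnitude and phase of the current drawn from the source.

Step 1 — Angular frequency: ω = 2π·f = 2π·100 = 628.3 rad/s.
Step 2 — Component impedances:
  R: Z = R = 199 Ω
  L: Z = jωL = j·628.3·0.015 = 0 + j9.425 Ω
Step 3 — Series combination: Z_total = R + L = 199 + j9.425 Ω = 199.2∠2.7° Ω.
Step 4 — Source phasor: V = 95.5∠-92.4° V = -3.999 - j95.42 V.
Step 5 — Ohm's law: I = V / Z_total = (-3.999 - j95.42) / (199 + j9.425) = -0.04271 - j0.4775 A.
Step 6 — Convert to polar: |I| = 0.4794 A, ∠I = -95.1°.

I = 0.4794∠-95.1° A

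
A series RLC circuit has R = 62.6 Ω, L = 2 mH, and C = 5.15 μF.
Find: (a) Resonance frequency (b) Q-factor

Step 1 — Resonance condition Im(Z)=0 gives ω₀ = 1/√(LC).
Step 2 — ω₀ = 1/√(0.002·5.15e-06) = 9853 rad/s.
Step 3 — f₀ = ω₀/(2π) = 1568 Hz.
Step 4 — Series Q: Q = ω₀L/R = 9853·0.002/62.6 = 0.3148.

(a) f₀ = 1568 Hz  (b) Q = 0.3148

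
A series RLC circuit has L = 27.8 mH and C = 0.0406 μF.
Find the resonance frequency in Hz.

Step 1 — Resonance condition Im(Z)=0 gives ω₀ = 1/√(LC).
Step 2 — ω₀ = 1/√(0.0278·4.06e-08) = 2.977e+04 rad/s.
Step 3 — f₀ = ω₀/(2π) = 4737 Hz.

f₀ = 4737 Hz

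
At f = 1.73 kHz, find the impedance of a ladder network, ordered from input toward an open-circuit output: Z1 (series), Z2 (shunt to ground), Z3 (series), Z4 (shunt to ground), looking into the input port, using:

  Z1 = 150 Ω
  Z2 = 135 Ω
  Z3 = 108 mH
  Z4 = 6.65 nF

Step 1 — Angular frequency: ω = 2π·f = 2π·1730 = 1.087e+04 rad/s.
Step 2 — Component impedances:
  Z1: Z = R = 150 Ω
  Z2: Z = R = 135 Ω
  Z3: Z = jωL = j·1.087e+04·0.108 = 0 + j1174 Ω
  Z4: Z = 1/(jωC) = -j/(ω·C) = 0 - j1.383e+04 Ω
Step 3 — Ladder network (open output): work backward from the far end, alternating series and parallel combinations. Z_in = 285 - j1.439 Ω = 285∠-0.3° Ω.

Z = 285 - j1.439 Ω = 285∠-0.3° Ω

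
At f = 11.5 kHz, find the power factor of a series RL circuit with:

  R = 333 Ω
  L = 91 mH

Step 1 — Angular frequency: ω = 2π·f = 2π·1.15e+04 = 7.226e+04 rad/s.
Step 2 — Component impedances:
  R: Z = R = 333 Ω
  L: Z = jωL = j·7.226e+04·0.091 = 0 + j6575 Ω
Step 3 — Series combination: Z_total = R + L = 333 + j6575 Ω = 6584∠87.1° Ω.
Step 4 — Power factor: PF = cos(φ) = Re(Z)/|Z| = 333/6584 = 0.05058.
Step 5 — Type: Im(Z) = 6575 ⇒ lagging (phase φ = 87.1°).

PF = 0.05058 (lagging, φ = 87.1°)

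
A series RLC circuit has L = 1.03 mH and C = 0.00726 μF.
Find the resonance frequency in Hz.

Step 1 — Resonance condition Im(Z)=0 gives ω₀ = 1/√(LC).
Step 2 — ω₀ = 1/√(0.00103·7.26e-09) = 3.657e+05 rad/s.
Step 3 — f₀ = ω₀/(2π) = 5.82e+04 Hz.

f₀ = 5.82e+04 Hz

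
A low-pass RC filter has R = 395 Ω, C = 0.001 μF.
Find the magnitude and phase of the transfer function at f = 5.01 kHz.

Step 1 — Angular frequency: ω = 2π·5010 = 3.148e+04 rad/s.
Step 2 — Transfer function: H(jω) = 1/(1 + jωRC).
Step 3 — Denominator: 1 + jωRC = 1 + j·3.148e+04·395·1e-09 = 1 + j0.01243.
Step 4 — H = 0.9998 - j0.01243.
Step 5 — Magnitude: |H| = 0.9999 (-0.0 dB); phase: φ = -0.7°.

|H| = 0.9999 (-0.0 dB), φ = -0.7°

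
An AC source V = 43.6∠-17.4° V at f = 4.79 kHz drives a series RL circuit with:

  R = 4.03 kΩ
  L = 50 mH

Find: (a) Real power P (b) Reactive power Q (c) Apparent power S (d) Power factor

Step 1 — Angular frequency: ω = 2π·f = 2π·4790 = 3.01e+04 rad/s.
Step 2 — Component impedances:
  R: Z = R = 4030 Ω
  L: Z = jωL = j·3.01e+04·0.05 = 0 + j1505 Ω
Step 3 — Series combination: Z_total = R + L = 4030 + j1505 Ω = 4302∠20.5° Ω.
Step 4 — Source phasor: V = 43.6∠-17.4° V = 41.6 - j13.04 V.
Step 5 — Current: I = V / Z = 0.008 - j0.006223 A = 0.01014∠-37.9° A.
Step 6 — Complex power: S = V·I* = 0.414 + j0.1546 VA.
Step 7 — Real power: P = Re(S) = 0.414 W.
Step 8 — Reactive power: Q = Im(S) = 0.1546 VAR.
Step 9 — Apparent power: |S| = 0.4419 VA.
Step 10 — Power factor: PF = P/|S| = 0.9368 (lagging).

(a) P = 0.414 W  (b) Q = 0.1546 VAR  (c) S = 0.4419 VA  (d) PF = 0.9368 (lagging)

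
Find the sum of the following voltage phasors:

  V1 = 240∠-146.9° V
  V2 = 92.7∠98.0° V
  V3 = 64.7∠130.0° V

Step 1 — Convert each phasor to rectangular form:
  V1 = 240·(cos(-146.9°) + j·sin(-146.9°)) = -201.1 - j131.1 V
  V2 = 92.7·(cos(98.0°) + j·sin(98.0°)) = -12.9 + j91.8 V
  V3 = 64.7·(cos(130.0°) + j·sin(130.0°)) = -41.59 + j49.56 V
Step 2 — Sum components: V_total = -255.5 + j10.3 V.
Step 3 — Convert to polar: |V_total| = 255.7 V, ∠V_total = 177.7°.

V_total = 255.7∠177.7° V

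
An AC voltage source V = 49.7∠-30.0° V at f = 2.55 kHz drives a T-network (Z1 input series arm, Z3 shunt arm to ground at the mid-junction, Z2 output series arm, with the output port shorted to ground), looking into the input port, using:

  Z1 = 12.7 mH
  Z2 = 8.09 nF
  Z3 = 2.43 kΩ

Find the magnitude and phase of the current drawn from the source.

Step 1 — Angular frequency: ω = 2π·f = 2π·2550 = 1.602e+04 rad/s.
Step 2 — Component impedances:
  Z1: Z = jωL = j·1.602e+04·0.0127 = 0 + j203.5 Ω
  Z2: Z = 1/(jωC) = -j/(ω·C) = 0 - j7715 Ω
  Z3: Z = R = 2430 Ω
Step 3 — With the output port shorted to ground, the output series arm Z2 runs from the junction to ground; the shunt arm Z3 also runs from the junction to ground. They appear in parallel: Z3 || Z2 = 2211 - j696.3 Ω.
Step 4 — Series with input arm Z1: Z_in = Z1 + (Z3 || Z2) = 2211 - j492.8 Ω = 2265∠-12.6° Ω.
Step 5 — Source phasor: V = 49.7∠-30.0° V = 43.04 - j24.85 V.
Step 6 — Ohm's law: I = V / Z_total = (43.04 - j24.85) / (2211 - j492.8) = 0.02094 - j0.006574 A.
Step 7 — Convert to polar: |I| = 0.02194 A, ∠I = -17.4°.

I = 0.02194∠-17.4° A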